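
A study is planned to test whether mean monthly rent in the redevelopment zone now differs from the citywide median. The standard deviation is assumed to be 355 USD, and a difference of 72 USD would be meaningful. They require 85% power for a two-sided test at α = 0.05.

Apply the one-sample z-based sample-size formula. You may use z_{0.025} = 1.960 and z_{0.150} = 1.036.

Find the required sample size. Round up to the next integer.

n = (z_{α/2} + z_β)² · σ² / δ²
  = (1.960 + 1.036)² · 355² / 72²
  = 8.9760 · 126025 / 5184
  = 218.21
Round up → n = 219.

n = 219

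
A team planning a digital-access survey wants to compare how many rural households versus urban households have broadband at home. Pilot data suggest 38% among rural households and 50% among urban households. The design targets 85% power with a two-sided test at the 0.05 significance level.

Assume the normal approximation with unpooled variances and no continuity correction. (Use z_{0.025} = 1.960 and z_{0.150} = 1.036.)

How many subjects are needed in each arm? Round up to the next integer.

n = 303 per group

n = (z_{α/2} + z_β)² · [p₁(1−p₁) + p₂(1−p₂)] / (p₁ − p₂)²
  = (1.960 + 1.036)² · (0.38·0.62 + 0.50·0.50) / (-0.12)²
  = (2.996)² · (0.2356 + 0.2500) / 0.0144
  = 8.9760 · 0.4856 / 0.0144
  = 302.69
Round up → n = 303 per group.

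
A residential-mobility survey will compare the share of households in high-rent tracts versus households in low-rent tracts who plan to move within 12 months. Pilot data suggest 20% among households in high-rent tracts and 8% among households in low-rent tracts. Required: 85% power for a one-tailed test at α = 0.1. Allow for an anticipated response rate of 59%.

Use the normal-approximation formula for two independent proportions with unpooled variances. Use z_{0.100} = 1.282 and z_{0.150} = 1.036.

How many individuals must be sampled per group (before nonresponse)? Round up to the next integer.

n = (z_α + z_β)² · [p₁(1−p₁) + p₂(1−p₂)] / (p₁ − p₂)²
  = (1.282 + 1.036)² · (0.20·0.80 + 0.08·0.92) / (0.12)²
  = (2.318)² · (0.1600 + 0.0736) / 0.0144
  = 5.3731 · 0.2336 / 0.0144
  = 87.16
Adjust for 59% response: 87.16 / 0.59 = 147.74.
Round up → n = 148 per group.

n = 148 per group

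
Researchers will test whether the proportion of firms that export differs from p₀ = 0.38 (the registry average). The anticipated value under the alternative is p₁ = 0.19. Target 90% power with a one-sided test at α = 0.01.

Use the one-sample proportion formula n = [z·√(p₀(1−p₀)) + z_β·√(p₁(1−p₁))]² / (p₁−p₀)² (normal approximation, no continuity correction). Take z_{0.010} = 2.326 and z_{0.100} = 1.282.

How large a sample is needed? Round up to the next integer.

n = [z_α·√(p₀q₀) + z_β·√(p₁q₁)]² / (p₁ − p₀)²
  = [2.326·√(0.38·0.62) + 1.282·√(0.19·0.81)]² / (-0.19)²
  = [2.326·0.4854 + 1.282·0.3923]² / 0.0361
  = [1.6319]² / 0.0361
  = 73.77
Round up → n = 74.

n = 74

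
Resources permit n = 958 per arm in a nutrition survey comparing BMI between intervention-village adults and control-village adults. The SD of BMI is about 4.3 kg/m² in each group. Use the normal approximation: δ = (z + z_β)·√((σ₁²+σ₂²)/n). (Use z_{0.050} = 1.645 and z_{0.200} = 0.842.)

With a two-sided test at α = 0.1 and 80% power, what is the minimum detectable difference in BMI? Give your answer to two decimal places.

Minimum detectable difference ≈ 0.49 kg/m²

δ = (z_{α/2} + z_β) · √((σ₁²+σ₂²)/n)
  = (1.645 + 0.842) · √(36.98/958)
  = 2.487 · √0.0386
  = 2.487 · 0.1965
  = 0.4886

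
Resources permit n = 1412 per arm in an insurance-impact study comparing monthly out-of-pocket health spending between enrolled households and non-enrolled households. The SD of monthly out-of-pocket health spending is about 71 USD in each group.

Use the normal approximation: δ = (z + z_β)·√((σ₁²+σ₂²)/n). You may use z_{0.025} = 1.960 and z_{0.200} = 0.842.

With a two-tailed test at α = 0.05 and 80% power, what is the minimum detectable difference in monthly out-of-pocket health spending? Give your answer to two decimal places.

δ = (z_{α/2} + z_β) · √((σ₁²+σ₂²)/n)
  = (1.960 + 0.842) · √(10082/1412)
  = 2.802 · √7.1402
  = 2.802 · 2.6721
  = 7.4873

Minimum detectable difference ≈ 7.49 USD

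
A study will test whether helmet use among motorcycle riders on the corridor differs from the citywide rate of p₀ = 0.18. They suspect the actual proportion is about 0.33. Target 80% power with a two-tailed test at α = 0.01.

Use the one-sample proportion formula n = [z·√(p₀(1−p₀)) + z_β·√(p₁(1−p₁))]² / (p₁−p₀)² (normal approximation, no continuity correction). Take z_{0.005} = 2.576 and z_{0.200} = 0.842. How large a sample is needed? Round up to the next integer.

n = [z_{α/2}·√(p₀q₀) + z_β·√(p₁q₁)]² / (p₁ − p₀)²
  = [2.576·√(0.18·0.82) + 0.842·√(0.33·0.67)]² / (0.15)²
  = [2.576·0.3842 + 0.842·0.4702]² / 0.0225
  = [1.3856]² / 0.0225
  = 85.33
Round up → n = 86.

n = 86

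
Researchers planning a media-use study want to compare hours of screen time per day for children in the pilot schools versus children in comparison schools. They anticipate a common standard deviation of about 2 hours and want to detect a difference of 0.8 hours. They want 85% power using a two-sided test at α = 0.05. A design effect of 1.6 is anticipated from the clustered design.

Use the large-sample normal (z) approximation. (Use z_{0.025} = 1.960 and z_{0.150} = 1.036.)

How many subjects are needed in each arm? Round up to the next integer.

n = 180 per group

n = (z_{α/2} + z_β)² · (σ₁² + σ₂²) / δ²
  = (1.960 + 1.036)² · (2·2² = 8) / 0.8²
  = 8.9760 · 8 / 0.64
  = 112.20
Design effect: 1.6 × 112.20 = 179.52.
Round up → n = 180 per group.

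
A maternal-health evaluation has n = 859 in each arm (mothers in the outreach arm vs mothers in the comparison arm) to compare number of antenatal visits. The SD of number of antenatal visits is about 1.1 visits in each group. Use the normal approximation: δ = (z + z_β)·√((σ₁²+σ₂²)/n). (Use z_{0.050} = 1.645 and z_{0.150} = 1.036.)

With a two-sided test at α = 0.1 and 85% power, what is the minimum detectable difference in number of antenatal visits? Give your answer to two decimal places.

δ = (z_{α/2} + z_β) · √((σ₁²+σ₂²)/n)
  = (1.645 + 1.036) · √(2.42/859)
  = 2.681 · √0.00282
  = 2.681 · 0.0531
  = 0.1423

Minimum detectable difference ≈ 0.14 visits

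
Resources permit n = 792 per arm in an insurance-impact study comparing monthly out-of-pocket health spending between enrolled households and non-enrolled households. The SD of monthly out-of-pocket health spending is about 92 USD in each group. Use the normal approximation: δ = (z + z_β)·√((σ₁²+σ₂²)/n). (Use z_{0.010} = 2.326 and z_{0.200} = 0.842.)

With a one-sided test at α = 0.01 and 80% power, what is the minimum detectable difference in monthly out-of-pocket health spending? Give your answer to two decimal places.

δ = (z_α + z_β) · √((σ₁²+σ₂²)/n)
  = (2.326 + 0.842) · √(16928/792)
  = 3.168 · √21.3737
  = 3.168 · 4.6232
  = 14.6462

Minimum detectable difference ≈ 14.65 USD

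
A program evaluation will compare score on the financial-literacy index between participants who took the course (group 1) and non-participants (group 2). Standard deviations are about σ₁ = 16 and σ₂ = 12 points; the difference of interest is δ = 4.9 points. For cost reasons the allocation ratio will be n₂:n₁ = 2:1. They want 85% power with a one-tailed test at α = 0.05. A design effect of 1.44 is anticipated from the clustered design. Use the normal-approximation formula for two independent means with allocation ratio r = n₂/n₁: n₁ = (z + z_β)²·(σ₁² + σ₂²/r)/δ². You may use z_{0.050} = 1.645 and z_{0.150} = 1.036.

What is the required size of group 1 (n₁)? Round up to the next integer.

n₁ = (z_α + z_β)² · (σ₁² + σ₂²/r) / δ²
   = (1.645 + 1.036)² · (16² + 12²/2) / 4.9²
   = 7.1878 · (256 + 72) / 24.01
   = 7.1878 · 328 / 24.01
   = 98.19
Design effect: 1.44 × 98.19 = 141.40.
Round up → n₁ = 142; n₂ = r·n₁ = 2 × 142 = 284.

n₁ = 142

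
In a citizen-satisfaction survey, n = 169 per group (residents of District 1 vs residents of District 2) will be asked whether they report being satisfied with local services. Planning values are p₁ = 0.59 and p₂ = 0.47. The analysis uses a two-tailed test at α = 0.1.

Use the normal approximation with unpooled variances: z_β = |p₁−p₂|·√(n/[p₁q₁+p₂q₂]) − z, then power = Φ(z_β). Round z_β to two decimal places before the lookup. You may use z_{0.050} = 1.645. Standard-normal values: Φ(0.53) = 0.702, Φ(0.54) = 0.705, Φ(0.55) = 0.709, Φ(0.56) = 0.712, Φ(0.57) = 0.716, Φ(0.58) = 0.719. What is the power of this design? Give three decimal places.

Power ≈ 0.719

z_β = |p₁−p₂|·√(n/[p₁q₁+p₂q₂]) − z_{α/2}
    = 0.12 · √(169/0.4910) − 1.645
    = 0.12 · 18.5525 − 1.645
    = 2.2263 − 1.645 = 0.5813 → 0.58
Power = Φ(0.58) = 0.719.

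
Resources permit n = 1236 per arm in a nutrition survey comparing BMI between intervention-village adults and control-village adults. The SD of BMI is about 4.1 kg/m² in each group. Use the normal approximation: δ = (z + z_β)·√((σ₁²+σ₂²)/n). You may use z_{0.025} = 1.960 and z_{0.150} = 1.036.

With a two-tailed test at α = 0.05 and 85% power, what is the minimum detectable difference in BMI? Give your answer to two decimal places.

Minimum detectable difference ≈ 0.49 kg/m²

δ = (z_{α/2} + z_β) · √((σ₁²+σ₂²)/n)
  = (1.960 + 1.036) · √(33.62/1236)
  = 2.996 · √0.0272
  = 2.996 · 0.1649
  = 0.4941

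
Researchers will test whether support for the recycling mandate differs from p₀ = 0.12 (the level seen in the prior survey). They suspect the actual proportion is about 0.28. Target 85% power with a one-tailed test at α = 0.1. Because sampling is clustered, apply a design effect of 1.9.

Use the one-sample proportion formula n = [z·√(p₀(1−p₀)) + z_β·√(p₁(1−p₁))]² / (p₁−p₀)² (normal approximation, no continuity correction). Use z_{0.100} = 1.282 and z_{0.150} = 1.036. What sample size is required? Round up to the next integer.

n = [z_α·√(p₀q₀) + z_β·√(p₁q₁)]² / (p₁ − p₀)²
  = [1.282·√(0.12·0.88) + 1.036·√(0.28·0.72)]² / (0.16)²
  = [1.282·0.3250 + 1.036·0.4490]² / 0.0256
  = [0.8818]² / 0.0256
  = 30.37
Design effect: 1.9 × 30.37 = 57.71.
Round up → n = 58.

n = 58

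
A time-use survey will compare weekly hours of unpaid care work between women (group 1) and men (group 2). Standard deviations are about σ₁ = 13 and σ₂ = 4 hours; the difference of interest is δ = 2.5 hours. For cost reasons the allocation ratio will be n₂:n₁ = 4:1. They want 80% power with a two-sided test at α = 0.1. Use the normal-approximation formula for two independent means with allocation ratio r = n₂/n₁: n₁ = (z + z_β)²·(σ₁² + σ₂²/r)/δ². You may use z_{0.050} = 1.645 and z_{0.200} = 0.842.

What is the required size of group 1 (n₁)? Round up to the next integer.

n₁ = 172

n₁ = (z_{α/2} + z_β)² · (σ₁² + σ₂²/r) / δ²
   = (1.645 + 0.842)² · (13² + 4²/4) / 2.5²
   = 6.1852 · (169 + 4) / 6.25
   = 6.1852 · 173 / 6.25
   = 171.21
Round up → n₁ = 172; n₂ = r·n₁ = 4 × 172 = 688.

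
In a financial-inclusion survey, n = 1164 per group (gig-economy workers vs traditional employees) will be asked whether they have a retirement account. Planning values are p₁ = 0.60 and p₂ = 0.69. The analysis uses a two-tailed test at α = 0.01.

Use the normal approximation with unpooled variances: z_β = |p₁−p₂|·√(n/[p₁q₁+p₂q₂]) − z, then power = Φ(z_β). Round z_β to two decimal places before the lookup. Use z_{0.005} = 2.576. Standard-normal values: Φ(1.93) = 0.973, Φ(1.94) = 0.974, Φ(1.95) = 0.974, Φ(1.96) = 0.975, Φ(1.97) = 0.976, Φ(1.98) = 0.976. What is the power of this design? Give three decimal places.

z_β = |p₁−p₂|·√(n/[p₁q₁+p₂q₂]) − z_{α/2}
    = 0.09 · √(1164/0.4539) − 2.576
    = 0.09 · 50.6403 − 2.576
    = 4.5576 − 2.576 = 1.9816 → 1.98
Power = Φ(1.98) = 0.976.

Power ≈ 0.976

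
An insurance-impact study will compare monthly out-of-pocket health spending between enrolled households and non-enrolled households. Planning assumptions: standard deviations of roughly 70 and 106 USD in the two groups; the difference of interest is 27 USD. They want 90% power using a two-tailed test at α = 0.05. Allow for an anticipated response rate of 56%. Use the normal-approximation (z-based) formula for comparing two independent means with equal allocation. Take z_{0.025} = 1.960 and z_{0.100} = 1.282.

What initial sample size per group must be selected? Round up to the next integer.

n = 416 per group

n = (z_{α/2} + z_β)² · (σ₁² + σ₂²) / δ²
  = (1.960 + 1.282)² · (70² + 106² = 16136) / 27²
  = 10.5106 · 16136 / 729
  = 232.65
Adjust for 56% response: 232.65 / 0.56 = 415.44.
Round up → n = 416 per group.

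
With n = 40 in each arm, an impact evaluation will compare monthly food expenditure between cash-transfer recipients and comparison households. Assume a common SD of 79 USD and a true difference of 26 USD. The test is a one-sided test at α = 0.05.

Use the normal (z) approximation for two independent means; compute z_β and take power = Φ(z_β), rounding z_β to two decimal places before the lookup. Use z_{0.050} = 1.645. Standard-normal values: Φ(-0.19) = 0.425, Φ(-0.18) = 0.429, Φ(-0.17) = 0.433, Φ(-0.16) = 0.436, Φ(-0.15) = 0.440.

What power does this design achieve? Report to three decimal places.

Power ≈ 0.433

z_β = δ·√(n/(σ₁²+σ₂²)) − z_α
    = 26 · √(40/12482) − 1.645
    = 26 · 0.05661 − 1.645
    = 1.4718 − 1.645 = -0.1732 → -0.17
Power = Φ(-0.17) = 0.433.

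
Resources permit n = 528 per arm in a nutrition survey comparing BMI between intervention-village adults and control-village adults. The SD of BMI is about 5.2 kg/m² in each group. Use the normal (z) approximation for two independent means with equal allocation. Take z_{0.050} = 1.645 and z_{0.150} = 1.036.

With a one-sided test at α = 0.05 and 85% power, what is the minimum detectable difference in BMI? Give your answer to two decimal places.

δ = (z_α + z_β) · √((σ₁²+σ₂²)/n)
  = (1.645 + 1.036) · √(54.08/528)
  = 2.681 · √0.10242
  = 2.681 · 0.3200
  = 0.8580

Minimum detectable difference ≈ 0.86 kg/m²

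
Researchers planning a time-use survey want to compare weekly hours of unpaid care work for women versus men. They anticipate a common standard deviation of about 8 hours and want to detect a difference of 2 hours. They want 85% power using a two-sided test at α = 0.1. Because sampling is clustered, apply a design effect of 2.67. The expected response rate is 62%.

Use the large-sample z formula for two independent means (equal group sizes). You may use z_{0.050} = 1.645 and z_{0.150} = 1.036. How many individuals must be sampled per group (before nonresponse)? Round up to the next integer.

n = (z_{α/2} + z_β)² · (σ₁² + σ₂²) / δ²
  = (1.645 + 1.036)² · (2·8² = 128) / 2²
  = 7.1878 · 128 / 4
  = 230.01
Design effect: 2.67 × 230.01 = 614.12.
Adjust for 62% response: 614.12 / 0.62 = 990.52.
Round up → n = 991 per group.

n = 991 per group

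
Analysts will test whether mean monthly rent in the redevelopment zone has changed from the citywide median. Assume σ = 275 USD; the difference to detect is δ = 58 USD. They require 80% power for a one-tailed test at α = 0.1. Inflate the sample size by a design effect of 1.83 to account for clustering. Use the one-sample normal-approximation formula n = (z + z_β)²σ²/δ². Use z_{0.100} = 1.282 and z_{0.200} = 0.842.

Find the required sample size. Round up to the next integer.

n = 186

n = (z_α + z_β)² · σ² / δ²
  = (1.282 + 0.842)² · 275² / 58²
  = 4.5114 · 75625 / 3364
  = 101.42
Design effect: 1.83 × 101.42 = 185.60.
Round up → n = 186.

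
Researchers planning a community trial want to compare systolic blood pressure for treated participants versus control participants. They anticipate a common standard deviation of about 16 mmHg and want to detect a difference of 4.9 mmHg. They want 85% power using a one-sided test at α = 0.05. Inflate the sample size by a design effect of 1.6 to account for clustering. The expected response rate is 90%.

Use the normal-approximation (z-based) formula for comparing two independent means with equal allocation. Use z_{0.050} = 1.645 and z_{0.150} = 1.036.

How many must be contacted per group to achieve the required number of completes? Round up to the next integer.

n = 273 per group

n = (z_α + z_β)² · (σ₁² + σ₂²) / δ²
  = (1.645 + 1.036)² · (2·16² = 512) / 4.9²
  = 7.1878 · 512 / 24.01
  = 153.28
Design effect: 1.6 × 153.28 = 245.24.
Adjust for 90% response: 245.24 / 0.90 = 272.49.
Round up → n = 273 per group.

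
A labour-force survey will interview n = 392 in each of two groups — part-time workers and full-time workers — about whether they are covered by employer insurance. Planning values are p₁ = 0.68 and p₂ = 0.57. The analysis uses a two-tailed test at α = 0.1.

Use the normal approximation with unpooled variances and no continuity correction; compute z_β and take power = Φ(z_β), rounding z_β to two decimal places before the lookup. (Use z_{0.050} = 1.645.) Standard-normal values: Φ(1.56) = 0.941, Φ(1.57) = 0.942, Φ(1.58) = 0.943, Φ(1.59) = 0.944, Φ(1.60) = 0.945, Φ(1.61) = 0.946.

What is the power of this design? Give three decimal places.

z_β = |p₁−p₂|·√(n/[p₁q₁+p₂q₂]) − z_{α/2}
    = 0.11 · √(392/0.4627) − 1.645
    = 0.11 · 29.1067 − 1.645
    = 3.2017 − 1.645 = 1.5567 → 1.56
Power = Φ(1.56) = 0.941.

Power ≈ 0.941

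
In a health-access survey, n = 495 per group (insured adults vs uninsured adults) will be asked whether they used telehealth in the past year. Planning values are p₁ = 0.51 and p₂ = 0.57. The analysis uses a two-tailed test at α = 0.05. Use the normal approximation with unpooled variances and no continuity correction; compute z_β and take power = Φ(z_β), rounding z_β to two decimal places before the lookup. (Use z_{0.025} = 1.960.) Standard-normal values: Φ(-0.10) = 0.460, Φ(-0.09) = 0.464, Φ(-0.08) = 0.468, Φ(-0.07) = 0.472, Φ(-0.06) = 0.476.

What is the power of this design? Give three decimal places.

Power ≈ 0.476

z_β = |p₁−p₂|·√(n/[p₁q₁+p₂q₂]) − z_{α/2}
    = 0.06 · √(495/0.4950) − 1.960
    = 0.06 · 31.6228 − 1.960
    = 1.8974 − 1.960 = -0.0626 → -0.06
Power = Φ(-0.06) = 0.476.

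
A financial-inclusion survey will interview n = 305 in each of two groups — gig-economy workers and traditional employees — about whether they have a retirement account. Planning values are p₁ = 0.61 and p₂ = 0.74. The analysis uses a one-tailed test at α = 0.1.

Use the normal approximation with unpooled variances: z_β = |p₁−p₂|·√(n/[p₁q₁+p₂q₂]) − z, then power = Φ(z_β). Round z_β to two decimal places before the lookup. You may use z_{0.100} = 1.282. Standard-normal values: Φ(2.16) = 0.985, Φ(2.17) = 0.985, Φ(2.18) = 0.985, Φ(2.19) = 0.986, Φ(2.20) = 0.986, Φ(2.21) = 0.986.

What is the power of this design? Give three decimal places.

Power ≈ 0.985

z_β = |p₁−p₂|·√(n/[p₁q₁+p₂q₂]) − z_α
    = 0.13 · √(305/0.4303) − 1.282
    = 0.13 · 26.6234 − 1.282
    = 3.4610 − 1.282 = 2.1790 → 2.18
Power = Φ(2.18) = 0.985.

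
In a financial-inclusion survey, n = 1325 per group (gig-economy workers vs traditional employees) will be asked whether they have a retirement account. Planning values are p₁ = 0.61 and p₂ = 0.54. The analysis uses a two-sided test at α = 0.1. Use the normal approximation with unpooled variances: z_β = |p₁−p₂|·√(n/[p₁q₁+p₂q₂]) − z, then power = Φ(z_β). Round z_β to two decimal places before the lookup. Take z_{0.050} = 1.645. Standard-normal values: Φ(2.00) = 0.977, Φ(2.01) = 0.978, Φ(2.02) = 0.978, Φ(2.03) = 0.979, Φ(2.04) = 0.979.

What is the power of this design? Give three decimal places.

Power ≈ 0.978

z_β = |p₁−p₂|·√(n/[p₁q₁+p₂q₂]) − z_{α/2}
    = 0.07 · √(1325/0.4863) − 1.645
    = 0.07 · 52.1982 − 1.645
    = 3.6539 − 1.645 = 2.0089 → 2.01
Power = Φ(2.01) = 0.978.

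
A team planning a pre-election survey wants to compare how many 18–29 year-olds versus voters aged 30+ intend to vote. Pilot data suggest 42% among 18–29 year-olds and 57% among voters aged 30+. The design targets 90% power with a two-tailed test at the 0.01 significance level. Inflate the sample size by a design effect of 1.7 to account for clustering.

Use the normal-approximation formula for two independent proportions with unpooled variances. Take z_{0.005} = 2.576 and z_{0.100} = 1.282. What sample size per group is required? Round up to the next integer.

n = 550 per group

n = (z_{α/2} + z_β)² · [p₁(1−p₁) + p₂(1−p₂)] / (p₁ − p₂)²
  = (2.576 + 1.282)² · (0.42·0.58 + 0.57·0.43) / (-0.15)²
  = (3.858)² · (0.2436 + 0.2451) / 0.0225
  = 14.8842 · 0.4887 / 0.0225
  = 323.28
Design effect: 1.7 × 323.28 = 549.58.
Round up → n = 550 per group.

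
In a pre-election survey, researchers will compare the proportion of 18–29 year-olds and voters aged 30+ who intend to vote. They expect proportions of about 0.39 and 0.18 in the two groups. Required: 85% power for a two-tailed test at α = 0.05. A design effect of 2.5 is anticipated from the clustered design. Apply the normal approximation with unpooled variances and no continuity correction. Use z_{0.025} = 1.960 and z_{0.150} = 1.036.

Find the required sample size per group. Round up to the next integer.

n = (z_{α/2} + z_β)² · [p₁(1−p₁) + p₂(1−p₂)] / (p₁ − p₂)²
  = (1.960 + 1.036)² · (0.39·0.61 + 0.18·0.82) / (0.21)²
  = (2.996)² · (0.2379 + 0.1476) / 0.0441
  = 8.9760 · 0.3855 / 0.0441
  = 78.46
Design effect: 2.5 × 78.46 = 196.16.
Round up → n = 197 per group.

n = 197 per group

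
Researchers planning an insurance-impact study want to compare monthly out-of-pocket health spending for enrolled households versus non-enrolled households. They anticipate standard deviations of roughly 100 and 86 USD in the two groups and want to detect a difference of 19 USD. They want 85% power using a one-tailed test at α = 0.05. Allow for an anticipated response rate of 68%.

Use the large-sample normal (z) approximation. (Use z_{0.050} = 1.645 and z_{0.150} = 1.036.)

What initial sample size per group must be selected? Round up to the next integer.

n = 510 per group

n = (z_α + z_β)² · (σ₁² + σ₂²) / δ²
  = (1.645 + 1.036)² · (100² + 86² = 17396) / 19²
  = 7.1878 · 17396 / 361
  = 346.37
Adjust for 68% response: 346.37 / 0.68 = 509.36.
Round up → n = 510 per group.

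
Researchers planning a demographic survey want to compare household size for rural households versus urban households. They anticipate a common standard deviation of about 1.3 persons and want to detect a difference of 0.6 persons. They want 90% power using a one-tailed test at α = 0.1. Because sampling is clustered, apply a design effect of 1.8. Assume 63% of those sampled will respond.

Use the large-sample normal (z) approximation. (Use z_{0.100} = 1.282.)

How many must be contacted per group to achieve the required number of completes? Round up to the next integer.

n = 177 per group

n = (z_α + z_β)² · (σ₁² + σ₂²) / δ²
  = (1.282 + 1.282)² · (2·1.3² = 3.38) / 0.6²
  = 6.5741 · 3.38 / 0.36
  = 61.72
Design effect: 1.8 × 61.72 = 111.10.
Adjust for 63% response: 111.10 / 0.63 = 176.35.
Round up → n = 177 per group.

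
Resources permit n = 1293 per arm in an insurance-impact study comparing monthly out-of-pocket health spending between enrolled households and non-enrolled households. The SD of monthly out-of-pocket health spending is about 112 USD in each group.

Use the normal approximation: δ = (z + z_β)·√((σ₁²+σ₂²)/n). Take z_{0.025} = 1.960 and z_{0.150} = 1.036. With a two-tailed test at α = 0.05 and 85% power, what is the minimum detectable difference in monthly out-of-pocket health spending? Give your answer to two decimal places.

δ = (z_{α/2} + z_β) · √((σ₁²+σ₂²)/n)
  = (1.960 + 1.036) · √(25088/1293)
  = 2.996 · √19.4029
  = 2.996 · 4.4049
  = 13.1970

Minimum detectable difference ≈ 13.20 USD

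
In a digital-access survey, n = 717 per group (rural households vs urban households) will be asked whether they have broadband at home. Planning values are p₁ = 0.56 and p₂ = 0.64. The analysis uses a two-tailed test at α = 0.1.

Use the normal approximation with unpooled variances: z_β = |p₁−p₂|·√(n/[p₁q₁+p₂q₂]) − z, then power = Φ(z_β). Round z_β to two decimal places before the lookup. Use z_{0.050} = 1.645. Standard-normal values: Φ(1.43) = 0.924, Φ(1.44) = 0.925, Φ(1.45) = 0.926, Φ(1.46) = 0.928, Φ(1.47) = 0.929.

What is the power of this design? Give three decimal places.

Power ≈ 0.928

z_β = |p₁−p₂|·√(n/[p₁q₁+p₂q₂]) − z_{α/2}
    = 0.08 · √(717/0.4768) − 1.645
    = 0.08 · 38.7785 − 1.645
    = 3.1023 − 1.645 = 1.4573 → 1.46
Power = Φ(1.46) = 0.928.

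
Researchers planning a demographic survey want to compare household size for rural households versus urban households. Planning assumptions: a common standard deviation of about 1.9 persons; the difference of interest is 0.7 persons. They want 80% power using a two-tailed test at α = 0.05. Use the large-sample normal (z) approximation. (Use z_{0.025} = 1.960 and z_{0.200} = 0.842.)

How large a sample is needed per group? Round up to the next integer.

n = (z_{α/2} + z_β)² · (σ₁² + σ₂²) / δ²
  = (1.960 + 0.842)² · (2·1.9² = 7.22) / 0.7²
  = 7.8512 · 7.22 / 0.49
  = 115.69
Round up → n = 116 per group.

n = 116 per group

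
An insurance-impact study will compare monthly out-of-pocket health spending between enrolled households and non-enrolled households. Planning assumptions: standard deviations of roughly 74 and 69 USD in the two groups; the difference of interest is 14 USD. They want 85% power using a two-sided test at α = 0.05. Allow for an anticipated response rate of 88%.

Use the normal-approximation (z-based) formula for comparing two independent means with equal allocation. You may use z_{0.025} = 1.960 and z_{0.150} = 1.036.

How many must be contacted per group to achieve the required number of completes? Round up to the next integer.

n = (z_{α/2} + z_β)² · (σ₁² + σ₂²) / δ²
  = (1.960 + 1.036)² · (74² + 69² = 10237) / 14²
  = 8.9760 · 10237 / 196
  = 468.81
Adjust for 88% response: 468.81 / 0.88 = 532.74.
Round up → n = 533 per group.

n = 533 per group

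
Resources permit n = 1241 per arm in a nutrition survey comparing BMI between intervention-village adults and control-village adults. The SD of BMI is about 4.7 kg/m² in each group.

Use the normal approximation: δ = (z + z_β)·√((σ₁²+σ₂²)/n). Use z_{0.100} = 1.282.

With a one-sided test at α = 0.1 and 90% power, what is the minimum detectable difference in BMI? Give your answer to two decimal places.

δ = (z_α + z_β) · √((σ₁²+σ₂²)/n)
  = (1.282 + 1.282) · √(44.18/1241)
  = 2.564 · √0.0356
  = 2.564 · 0.1887
  = 0.4838

Minimum detectable difference ≈ 0.48 kg/m²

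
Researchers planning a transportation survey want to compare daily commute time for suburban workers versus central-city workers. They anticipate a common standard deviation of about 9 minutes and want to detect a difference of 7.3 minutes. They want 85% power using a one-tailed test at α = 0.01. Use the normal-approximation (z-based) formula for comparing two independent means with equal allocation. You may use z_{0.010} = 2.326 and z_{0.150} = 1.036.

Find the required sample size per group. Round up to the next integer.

n = 35 per group

n = (z_α + z_β)² · (σ₁² + σ₂²) / δ²
  = (2.326 + 1.036)² · (2·9² = 162) / 7.3²
  = 11.3030 · 162 / 53.29
  = 34.36
Round up → n = 35 per group.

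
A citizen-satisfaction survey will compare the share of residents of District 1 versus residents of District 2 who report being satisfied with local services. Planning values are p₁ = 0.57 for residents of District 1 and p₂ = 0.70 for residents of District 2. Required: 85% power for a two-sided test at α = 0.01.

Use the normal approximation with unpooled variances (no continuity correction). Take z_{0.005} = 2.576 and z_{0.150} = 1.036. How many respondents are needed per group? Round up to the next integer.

n = (z_{α/2} + z_β)² · [p₁(1−p₁) + p₂(1−p₂)] / (p₁ − p₂)²
  = (2.576 + 1.036)² · (0.57·0.43 + 0.70·0.30) / (-0.13)²
  = (3.612)² · (0.2451 + 0.2100) / 0.0169
  = 13.0465 · 0.4551 / 0.0169
  = 351.33
Round up → n = 352 per group.

n = 352 per group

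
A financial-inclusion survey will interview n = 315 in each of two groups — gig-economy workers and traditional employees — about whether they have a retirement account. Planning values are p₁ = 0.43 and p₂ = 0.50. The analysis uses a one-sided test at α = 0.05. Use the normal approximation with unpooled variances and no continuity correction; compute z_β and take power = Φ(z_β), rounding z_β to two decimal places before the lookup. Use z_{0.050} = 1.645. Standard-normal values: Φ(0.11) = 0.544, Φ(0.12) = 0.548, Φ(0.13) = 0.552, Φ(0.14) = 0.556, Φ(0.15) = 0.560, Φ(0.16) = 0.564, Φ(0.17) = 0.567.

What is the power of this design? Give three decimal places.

z_β = |p₁−p₂|·√(n/[p₁q₁+p₂q₂]) − z_α
    = 0.07 · √(315/0.4951) − 1.645
    = 0.07 · 25.2237 − 1.645
    = 1.7657 − 1.645 = 0.1207 → 0.12
Power = Φ(0.12) = 0.548.

Power ≈ 0.548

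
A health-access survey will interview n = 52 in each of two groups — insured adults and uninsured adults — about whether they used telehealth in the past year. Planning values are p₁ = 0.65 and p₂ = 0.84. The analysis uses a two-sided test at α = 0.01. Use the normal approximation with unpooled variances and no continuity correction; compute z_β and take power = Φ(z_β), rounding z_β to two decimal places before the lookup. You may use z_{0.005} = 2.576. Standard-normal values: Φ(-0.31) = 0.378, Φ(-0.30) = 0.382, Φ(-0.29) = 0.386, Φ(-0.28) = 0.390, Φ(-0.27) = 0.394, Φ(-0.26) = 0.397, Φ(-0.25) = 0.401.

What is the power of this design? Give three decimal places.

z_β = |p₁−p₂|·√(n/[p₁q₁+p₂q₂]) − z_{α/2}
    = 0.19 · √(52/0.3619) − 2.576
    = 0.19 · 11.9869 − 2.576
    = 2.2775 − 2.576 = -0.2985 → -0.30
Power = Φ(-0.30) = 0.382.

Power ≈ 0.382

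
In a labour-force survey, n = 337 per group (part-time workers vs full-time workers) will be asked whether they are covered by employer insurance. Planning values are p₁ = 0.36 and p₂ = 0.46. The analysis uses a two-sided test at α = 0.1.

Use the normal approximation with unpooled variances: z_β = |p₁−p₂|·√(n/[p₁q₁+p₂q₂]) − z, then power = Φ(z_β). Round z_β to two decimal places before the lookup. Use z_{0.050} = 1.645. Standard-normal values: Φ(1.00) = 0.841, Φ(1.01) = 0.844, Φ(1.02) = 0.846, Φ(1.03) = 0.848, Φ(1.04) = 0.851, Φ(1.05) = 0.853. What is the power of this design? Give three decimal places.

z_β = |p₁−p₂|·√(n/[p₁q₁+p₂q₂]) − z_{α/2}
    = 0.10 · √(337/0.4788) − 1.645
    = 0.10 · 26.5300 − 1.645
    = 2.6530 − 1.645 = 1.0080 → 1.01
Power = Φ(1.01) = 0.844.

Power ≈ 0.844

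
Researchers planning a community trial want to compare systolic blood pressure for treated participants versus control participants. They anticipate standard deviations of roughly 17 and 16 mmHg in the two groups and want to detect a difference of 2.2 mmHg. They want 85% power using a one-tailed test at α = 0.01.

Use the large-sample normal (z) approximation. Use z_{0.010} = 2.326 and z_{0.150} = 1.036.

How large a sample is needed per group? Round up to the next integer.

n = (z_α + z_β)² · (σ₁² + σ₂²) / δ²
  = (2.326 + 1.036)² · (17² + 16² = 545) / 2.2²
  = 11.3030 · 545 / 4.84
  = 1272.76
Round up → n = 1273 per group.

n = 1273 per group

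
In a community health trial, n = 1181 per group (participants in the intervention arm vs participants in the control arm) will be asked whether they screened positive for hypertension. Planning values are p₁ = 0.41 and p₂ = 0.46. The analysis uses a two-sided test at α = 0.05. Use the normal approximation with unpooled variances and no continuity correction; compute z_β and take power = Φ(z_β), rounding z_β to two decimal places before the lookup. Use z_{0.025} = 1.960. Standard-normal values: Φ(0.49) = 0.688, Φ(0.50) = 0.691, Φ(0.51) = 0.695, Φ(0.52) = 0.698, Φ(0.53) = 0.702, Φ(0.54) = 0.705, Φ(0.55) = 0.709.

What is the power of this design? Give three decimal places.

z_β = |p₁−p₂|·√(n/[p₁q₁+p₂q₂]) − z_{α/2}
    = 0.05 · √(1181/0.4903) − 1.960
    = 0.05 · 49.0788 − 1.960
    = 2.4539 − 1.960 = 0.4939 → 0.49
Power = Φ(0.49) = 0.688.

Power ≈ 0.688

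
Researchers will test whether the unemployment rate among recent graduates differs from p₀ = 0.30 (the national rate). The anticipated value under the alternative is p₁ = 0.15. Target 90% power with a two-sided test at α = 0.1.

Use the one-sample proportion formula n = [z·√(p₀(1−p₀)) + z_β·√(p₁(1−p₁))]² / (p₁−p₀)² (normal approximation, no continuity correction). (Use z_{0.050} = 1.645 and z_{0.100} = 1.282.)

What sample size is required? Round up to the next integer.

n = [z_{α/2}·√(p₀q₀) + z_β·√(p₁q₁)]² / (p₁ − p₀)²
  = [1.645·√(0.30·0.70) + 1.282·√(0.15·0.85)]² / (-0.15)²
  = [1.645·0.4583 + 1.282·0.3571]² / 0.0225
  = [1.2116]² / 0.0225
  = 65.24
Round up → n = 66.

n = 66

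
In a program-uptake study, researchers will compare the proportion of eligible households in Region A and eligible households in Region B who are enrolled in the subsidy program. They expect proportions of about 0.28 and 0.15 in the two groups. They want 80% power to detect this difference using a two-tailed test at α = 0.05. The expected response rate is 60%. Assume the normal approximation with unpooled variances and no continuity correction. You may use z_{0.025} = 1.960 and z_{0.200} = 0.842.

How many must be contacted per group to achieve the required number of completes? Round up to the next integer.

n = 255 per group

n = (z_{α/2} + z_β)² · [p₁(1−p₁) + p₂(1−p₂)] / (p₁ − p₂)²
  = (1.960 + 0.842)² · (0.28·0.72 + 0.15·0.85) / (0.13)²
  = (2.802)² · (0.2016 + 0.1275) / 0.0169
  = 7.8512 · 0.3291 / 0.0169
  = 152.89
Adjust for 60% response: 152.89 / 0.60 = 254.82.
Round up → n = 255 per group.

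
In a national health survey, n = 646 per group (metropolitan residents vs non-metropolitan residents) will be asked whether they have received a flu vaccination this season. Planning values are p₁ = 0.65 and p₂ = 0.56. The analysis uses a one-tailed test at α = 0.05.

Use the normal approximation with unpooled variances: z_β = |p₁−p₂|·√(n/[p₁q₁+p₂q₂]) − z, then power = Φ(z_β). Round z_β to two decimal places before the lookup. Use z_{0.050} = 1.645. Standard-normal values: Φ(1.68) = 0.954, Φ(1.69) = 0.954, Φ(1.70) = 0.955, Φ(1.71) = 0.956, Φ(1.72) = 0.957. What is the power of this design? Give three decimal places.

z_β = |p₁−p₂|·√(n/[p₁q₁+p₂q₂]) − z_α
    = 0.09 · √(646/0.4739) − 1.645
    = 0.09 · 36.9210 − 1.645
    = 3.3229 − 1.645 = 1.6779 → 1.68
Power = Φ(1.68) = 0.954.

Power ≈ 0.954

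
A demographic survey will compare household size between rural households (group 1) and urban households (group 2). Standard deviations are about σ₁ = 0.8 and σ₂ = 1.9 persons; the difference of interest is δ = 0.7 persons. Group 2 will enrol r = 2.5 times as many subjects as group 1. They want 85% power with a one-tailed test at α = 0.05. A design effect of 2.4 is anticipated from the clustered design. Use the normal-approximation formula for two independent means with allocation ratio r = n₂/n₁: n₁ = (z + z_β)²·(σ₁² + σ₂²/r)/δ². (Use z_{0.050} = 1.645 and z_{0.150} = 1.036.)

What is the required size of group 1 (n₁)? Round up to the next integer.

n₁ = (z_α + z_β)² · (σ₁² + σ₂²/r) / δ²
   = (1.645 + 1.036)² · (0.8² + 1.9²/2.5) / 0.7²
   = 7.1878 · (0.64 + 1.444) / 0.49
   = 7.1878 · 2.084 / 0.49
   = 30.57
Design effect: 2.4 × 30.57 = 73.37.
Round up → n₁ = 74; n₂ = r·n₁ = 2.5 × 74 = 185.

n₁ = 74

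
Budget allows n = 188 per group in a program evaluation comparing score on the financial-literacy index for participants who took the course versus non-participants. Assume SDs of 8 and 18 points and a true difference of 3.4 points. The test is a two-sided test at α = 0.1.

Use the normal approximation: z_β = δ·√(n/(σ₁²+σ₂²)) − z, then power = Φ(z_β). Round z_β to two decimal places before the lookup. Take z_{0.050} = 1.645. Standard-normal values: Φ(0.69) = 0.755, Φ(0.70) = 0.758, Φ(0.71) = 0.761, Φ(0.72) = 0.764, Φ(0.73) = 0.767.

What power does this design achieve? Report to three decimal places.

z_β = δ·√(n/(σ₁²+σ₂²)) − z_{α/2}
    = 3.4 · √(188/388) − 1.645
    = 3.4 · 0.69609 − 1.645
    = 2.3667 − 1.645 = 0.7217 → 0.72
Power = Φ(0.72) = 0.764.

Power ≈ 0.764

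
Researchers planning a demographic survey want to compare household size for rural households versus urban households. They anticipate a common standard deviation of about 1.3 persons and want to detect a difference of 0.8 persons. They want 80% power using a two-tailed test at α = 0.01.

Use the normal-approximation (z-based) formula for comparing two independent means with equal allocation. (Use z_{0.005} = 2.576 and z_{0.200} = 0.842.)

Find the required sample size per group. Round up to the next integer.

n = 62 per group

n = (z_{α/2} + z_β)² · (σ₁² + σ₂²) / δ²
  = (2.576 + 0.842)² · (2·1.3² = 3.38) / 0.8²
  = 11.6827 · 3.38 / 0.64
  = 61.70
Round up → n = 62 per group.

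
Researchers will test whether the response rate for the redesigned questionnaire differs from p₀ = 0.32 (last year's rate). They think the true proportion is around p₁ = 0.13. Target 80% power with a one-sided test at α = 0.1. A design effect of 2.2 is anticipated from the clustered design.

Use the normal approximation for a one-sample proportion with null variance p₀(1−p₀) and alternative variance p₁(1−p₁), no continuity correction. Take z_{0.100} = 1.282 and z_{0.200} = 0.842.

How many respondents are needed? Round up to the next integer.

n = 48

n = [z_α·√(p₀q₀) + z_β·√(p₁q₁)]² / (p₁ − p₀)²
  = [1.282·√(0.32·0.68) + 0.842·√(0.13·0.87)]² / (-0.19)²
  = [1.282·0.4665 + 0.842·0.3363]² / 0.0361
  = [0.8812]² / 0.0361
  = 21.51
Design effect: 2.2 × 21.51 = 47.32.
Round up → n = 48.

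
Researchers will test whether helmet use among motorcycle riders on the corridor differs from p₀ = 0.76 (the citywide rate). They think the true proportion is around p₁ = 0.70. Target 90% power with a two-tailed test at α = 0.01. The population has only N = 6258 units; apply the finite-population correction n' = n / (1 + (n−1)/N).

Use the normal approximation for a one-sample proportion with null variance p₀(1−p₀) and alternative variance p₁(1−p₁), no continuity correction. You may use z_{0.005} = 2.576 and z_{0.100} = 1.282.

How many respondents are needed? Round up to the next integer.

n = [z_{α/2}·√(p₀q₀) + z_β·√(p₁q₁)]² / (p₁ − p₀)²
  = [2.576·√(0.76·0.24) + 1.282·√(0.70·0.30)]² / (-0.06)²
  = [2.576·0.4271 + 1.282·0.4583]² / 0.0036
  = [1.6877]² / 0.0036
  = 791.16
Finite-population correction (N = 6258): 791.16 / (1 + (791.16 − 1)/6258) = 702.46.
Round up → n = 703.

n = 703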